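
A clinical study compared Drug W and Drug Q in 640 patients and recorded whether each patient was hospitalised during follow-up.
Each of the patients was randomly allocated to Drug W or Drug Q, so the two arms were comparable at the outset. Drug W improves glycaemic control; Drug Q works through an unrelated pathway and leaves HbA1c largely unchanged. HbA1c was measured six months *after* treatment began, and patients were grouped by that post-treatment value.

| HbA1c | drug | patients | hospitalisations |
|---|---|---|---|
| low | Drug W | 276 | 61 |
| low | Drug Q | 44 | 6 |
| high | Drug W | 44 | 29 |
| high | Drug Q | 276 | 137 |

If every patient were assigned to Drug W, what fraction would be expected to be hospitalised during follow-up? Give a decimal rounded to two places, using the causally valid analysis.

0.28

Within every HbA1c level Drug Q has the lower rate, yet pooled Drug W does — Simpson's reversal.
Because the drug influences HbA1c, HbA1c is a post-treatment mediator, not a confounder. Stratifying on it would bias the estimate; the causal effect is the crude pooled difference.
So P(outcome | do(Drug W)) is just the pooled rate for Drug W: 90/320 = 0.281.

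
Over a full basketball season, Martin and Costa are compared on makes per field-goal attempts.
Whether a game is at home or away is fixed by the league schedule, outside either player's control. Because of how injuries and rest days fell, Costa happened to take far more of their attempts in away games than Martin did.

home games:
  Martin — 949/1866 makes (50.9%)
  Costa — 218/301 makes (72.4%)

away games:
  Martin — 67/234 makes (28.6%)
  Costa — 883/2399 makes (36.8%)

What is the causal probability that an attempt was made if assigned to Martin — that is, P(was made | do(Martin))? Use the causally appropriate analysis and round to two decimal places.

0.39

Game venue is set before the player has any effect — it is not caused by the player — and it independently drives the outcome. That makes it a confounder, so the causal comparison is within game venue levels.
Standardising Martin to the population game venue mix: 0.451·949/1866 + 0.549·67/234 = 0.387.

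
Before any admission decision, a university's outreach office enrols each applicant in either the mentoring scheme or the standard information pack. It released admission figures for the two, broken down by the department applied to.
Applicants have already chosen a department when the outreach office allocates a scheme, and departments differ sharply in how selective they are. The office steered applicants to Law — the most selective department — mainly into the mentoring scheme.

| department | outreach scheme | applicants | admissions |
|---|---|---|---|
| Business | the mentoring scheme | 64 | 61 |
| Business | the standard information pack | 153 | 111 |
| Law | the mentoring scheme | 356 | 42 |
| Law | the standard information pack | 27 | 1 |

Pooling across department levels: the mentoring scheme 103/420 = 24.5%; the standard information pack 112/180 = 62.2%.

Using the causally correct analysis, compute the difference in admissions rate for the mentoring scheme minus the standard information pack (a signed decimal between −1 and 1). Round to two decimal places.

The department-specific comparison favours the mentoring scheme throughout, but the pooled figures favour the standard information pack. The question is whether to condition on department.
Department differs across outreach schemes for reasons unrelated to any effect of the outreach scheme itself, and it separately predicts the outcome — a classic confounder. We must compare within department levels.
Adjusting over the population distribution of department: 0.362·(0.953−0.725) + 0.638·(0.118−0.037) = +0.134.

+0.13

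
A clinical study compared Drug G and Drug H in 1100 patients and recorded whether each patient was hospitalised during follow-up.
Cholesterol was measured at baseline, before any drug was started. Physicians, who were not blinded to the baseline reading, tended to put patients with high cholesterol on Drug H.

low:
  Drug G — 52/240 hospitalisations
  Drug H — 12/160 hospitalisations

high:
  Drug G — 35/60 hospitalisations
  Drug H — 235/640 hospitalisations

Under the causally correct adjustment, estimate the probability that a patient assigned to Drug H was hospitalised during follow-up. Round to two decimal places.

The cholesterol-specific comparison favours Drug H throughout, but the pooled figures favour Drug G. The question is whether to condition on cholesterol.
Nothing the drug does changes cholesterol; the imbalance is an allocation artefact. With cholesterol also predicting the outcome, the pooled figure is confounded, and the within-stratum comparison is the causal one.
Standardising Drug H to the population cholesterol mix: 0.364·12/160 + 0.636·235/640 = 0.261.

0.26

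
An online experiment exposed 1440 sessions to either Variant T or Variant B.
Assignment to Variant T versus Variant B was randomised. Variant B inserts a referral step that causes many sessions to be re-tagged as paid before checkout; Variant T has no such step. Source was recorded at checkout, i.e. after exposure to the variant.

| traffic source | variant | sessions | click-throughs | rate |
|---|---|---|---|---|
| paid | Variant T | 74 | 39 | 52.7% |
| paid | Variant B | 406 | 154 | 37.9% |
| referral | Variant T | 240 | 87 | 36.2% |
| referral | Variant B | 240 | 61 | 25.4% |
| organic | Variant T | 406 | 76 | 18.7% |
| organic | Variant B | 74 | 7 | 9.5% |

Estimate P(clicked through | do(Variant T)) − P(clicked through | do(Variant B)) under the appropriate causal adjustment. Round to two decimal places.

Because the variant influences traffic source, traffic source is a post-treatment mediator, not a confounder. Stratifying on it would bias the estimate; the causal effect is the crude pooled difference.
The causal difference is the pooled difference: 0.281 − 0.308 = -0.028.

-0.03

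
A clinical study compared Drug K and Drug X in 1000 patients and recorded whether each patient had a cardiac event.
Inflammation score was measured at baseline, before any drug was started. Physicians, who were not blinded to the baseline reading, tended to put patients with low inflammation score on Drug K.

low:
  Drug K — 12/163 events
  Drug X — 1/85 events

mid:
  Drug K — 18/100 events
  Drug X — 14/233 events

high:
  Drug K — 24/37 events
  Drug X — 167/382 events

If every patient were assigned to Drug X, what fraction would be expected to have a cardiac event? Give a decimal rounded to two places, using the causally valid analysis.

Here inflammation score is a common cause — it drives both which drug a case falls under and the outcome. The crude comparison mixes populations; the stratum-specific rates are the causally relevant ones.
Standardising Drug X to the population inflammation score mix: 0.248·1/85 + 0.333·14/233 + 0.419·167/382 = 0.206.

0.21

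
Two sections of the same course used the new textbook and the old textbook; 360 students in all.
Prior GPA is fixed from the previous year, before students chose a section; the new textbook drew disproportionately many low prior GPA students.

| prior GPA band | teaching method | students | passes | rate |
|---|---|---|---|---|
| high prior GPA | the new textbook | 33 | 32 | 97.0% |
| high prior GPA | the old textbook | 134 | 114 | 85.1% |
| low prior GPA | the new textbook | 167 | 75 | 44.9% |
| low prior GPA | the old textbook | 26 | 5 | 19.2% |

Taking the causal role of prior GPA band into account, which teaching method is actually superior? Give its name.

the new textbook

The prior GPA band-specific comparison favours the new textbook throughout, but the pooled figures favour the old textbook. The question is whether to condition on prior GPA band.
Here prior GPA band is a common cause — it drives both which teaching method a case falls under and the outcome. The crude comparison mixes populations; the stratum-specific rates are the causally relevant ones.
Within each level — high prior GPA: 97.0% vs 85.1%; low prior GPA: 44.9% vs 19.2% — the new textbook is higher every time.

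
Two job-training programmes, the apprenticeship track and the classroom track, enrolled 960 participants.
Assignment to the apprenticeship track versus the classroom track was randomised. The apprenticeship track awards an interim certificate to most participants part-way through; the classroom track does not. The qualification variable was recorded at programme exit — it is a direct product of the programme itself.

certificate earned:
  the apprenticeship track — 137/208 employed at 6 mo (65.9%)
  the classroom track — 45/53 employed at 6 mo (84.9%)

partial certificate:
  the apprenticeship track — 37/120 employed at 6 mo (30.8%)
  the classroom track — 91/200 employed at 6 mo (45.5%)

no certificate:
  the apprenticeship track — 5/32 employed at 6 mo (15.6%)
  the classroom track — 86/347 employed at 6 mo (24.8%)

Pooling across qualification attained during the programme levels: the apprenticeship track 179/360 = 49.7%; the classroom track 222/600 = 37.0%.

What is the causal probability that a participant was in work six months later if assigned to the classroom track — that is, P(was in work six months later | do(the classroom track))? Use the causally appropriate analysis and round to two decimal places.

0.37

the classroom track is higher inside every qualification attained during the programme stratum but the apprenticeship track is higher in aggregate. Whether to stratify depends on how qualification attained during the programme relates to the programme.
The distribution of qualification attained during the programme is itself part of what the programme does — it is an intermediate outcome. Holding it fixed would remove that part of the effect; the total effect is the pooled difference.
So P(outcome | do(the classroom track)) is just the pooled rate for the classroom track: 222/600 = 0.370.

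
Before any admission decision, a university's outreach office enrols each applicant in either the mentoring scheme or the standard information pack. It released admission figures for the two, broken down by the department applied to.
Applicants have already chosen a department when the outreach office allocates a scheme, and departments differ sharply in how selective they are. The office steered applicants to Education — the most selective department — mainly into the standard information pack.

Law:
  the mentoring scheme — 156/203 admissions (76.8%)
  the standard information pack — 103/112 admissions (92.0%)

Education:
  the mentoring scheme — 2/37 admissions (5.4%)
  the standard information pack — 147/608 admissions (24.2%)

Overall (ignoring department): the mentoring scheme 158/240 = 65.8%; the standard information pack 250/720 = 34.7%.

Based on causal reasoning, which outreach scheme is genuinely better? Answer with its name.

The department-specific comparison favours the standard information pack throughout, but the pooled figures favour the mentoring scheme. The question is whether to condition on department.
Since department is a pre-existing factor (not a product of the outreach scheme) and it affects the outcome on its own, it is a confounder. The stratified rates, not the pooled rate, identify the causal effect.
Within each level — Law: 76.8% vs 92.0%; Education: 5.4% vs 24.2% — the standard information pack is higher every time.

the standard information pack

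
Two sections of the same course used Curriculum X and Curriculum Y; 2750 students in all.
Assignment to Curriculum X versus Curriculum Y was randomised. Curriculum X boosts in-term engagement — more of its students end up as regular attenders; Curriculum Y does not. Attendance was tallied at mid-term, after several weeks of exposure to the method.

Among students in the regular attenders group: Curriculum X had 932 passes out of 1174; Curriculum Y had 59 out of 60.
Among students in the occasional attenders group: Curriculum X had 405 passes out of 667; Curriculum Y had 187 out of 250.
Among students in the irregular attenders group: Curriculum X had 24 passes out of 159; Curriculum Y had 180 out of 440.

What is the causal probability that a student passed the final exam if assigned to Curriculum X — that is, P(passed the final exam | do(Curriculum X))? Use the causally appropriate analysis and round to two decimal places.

0.68

Within every mid-term attendance level Curriculum Y has the higher rate, yet pooled Curriculum X does — Simpson's reversal.
The distribution of mid-term attendance is itself part of what the teaching method does — it is an intermediate outcome. Holding it fixed would remove that part of the effect; the total effect is the pooled difference.
So P(outcome | do(Curriculum X)) is just the pooled rate for Curriculum X: 1361/2000 = 0.680.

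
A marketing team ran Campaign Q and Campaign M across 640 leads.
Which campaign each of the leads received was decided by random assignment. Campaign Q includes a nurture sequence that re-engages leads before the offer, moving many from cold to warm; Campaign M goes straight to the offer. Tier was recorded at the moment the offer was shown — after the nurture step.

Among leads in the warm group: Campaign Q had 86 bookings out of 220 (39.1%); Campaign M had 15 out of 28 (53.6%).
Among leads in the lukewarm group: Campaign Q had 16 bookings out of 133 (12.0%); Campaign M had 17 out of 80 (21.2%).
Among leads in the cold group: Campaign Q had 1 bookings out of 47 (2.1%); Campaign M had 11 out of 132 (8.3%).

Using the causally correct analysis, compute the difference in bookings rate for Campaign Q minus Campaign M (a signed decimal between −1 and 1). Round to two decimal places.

The engagement tier-specific comparison favours Campaign M throughout, but the pooled figures favour Campaign Q. The question is whether to condition on engagement tier.
Engagement tier is downstream of the campaign. One should not condition on a consequence of treatment, so the overall rates are the right comparison.
The causal difference is the pooled difference: 0.258 − 0.179 = +0.078.

+0.08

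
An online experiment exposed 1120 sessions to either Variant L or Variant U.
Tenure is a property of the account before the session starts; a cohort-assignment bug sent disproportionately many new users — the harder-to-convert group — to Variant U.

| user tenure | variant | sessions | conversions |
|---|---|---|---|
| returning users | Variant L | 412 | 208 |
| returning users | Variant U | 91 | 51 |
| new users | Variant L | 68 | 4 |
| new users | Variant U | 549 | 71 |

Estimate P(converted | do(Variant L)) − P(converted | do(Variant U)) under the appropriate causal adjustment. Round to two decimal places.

The stratified and pooled comparisons disagree (Variant U wins within each user tenure; Variant L wins overall), so the answer turns on the causal role of user tenure.
The imbalance in user tenure arose from how sessions were allocated, not from anything the variant did; and user tenure independently affects the outcome. The pooled gap is confounded — condition on user tenure.
Adjusting over the population distribution of user tenure: 0.449·(0.505−0.560) + 0.551·(0.059−0.129) = -0.064.

-0.06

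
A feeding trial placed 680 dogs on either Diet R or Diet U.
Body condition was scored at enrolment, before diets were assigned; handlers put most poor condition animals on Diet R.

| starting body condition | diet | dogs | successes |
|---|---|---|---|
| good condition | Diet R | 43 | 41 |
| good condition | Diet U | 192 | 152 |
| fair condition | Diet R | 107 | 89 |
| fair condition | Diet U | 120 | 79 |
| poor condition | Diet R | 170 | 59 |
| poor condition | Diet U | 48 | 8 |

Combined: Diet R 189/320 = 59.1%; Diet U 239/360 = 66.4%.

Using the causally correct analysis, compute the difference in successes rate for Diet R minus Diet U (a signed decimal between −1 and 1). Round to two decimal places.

+0.17

Starting body condition satisfies the back-door criterion: it is not a descendant of the diet, and it blocks the spurious path from diet to outcome. Adjusting for it (i.e., using the within-starting body condition rates) gives the causal effect.
Adjusting over the population distribution of starting body condition: 0.346·(0.953−0.792) + 0.334·(0.832−0.658) + 0.321·(0.347−0.167) = +0.172.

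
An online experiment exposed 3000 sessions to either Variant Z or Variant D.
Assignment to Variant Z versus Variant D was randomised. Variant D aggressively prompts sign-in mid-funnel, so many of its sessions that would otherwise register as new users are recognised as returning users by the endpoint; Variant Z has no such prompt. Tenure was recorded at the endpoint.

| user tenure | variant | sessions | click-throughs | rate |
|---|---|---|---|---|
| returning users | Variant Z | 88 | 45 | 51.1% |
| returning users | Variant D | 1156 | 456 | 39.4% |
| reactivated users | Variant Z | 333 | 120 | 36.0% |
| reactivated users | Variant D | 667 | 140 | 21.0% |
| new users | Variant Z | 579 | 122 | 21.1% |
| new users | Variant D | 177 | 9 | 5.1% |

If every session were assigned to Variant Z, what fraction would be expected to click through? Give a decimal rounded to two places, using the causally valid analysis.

The user tenure-specific comparison favours Variant Z throughout, but the pooled figures favour Variant D. The question is whether to condition on user tenure.
User tenure is recorded after the variant and is itself shifted by it — it sits on the causal path from variant to outcome. Conditioning on a mediator would strip out part of the effect we want; the pooled comparison gives the total causal effect.
So P(outcome | do(Variant Z)) is just the pooled rate for Variant Z: 287/1000 = 0.287.

0.29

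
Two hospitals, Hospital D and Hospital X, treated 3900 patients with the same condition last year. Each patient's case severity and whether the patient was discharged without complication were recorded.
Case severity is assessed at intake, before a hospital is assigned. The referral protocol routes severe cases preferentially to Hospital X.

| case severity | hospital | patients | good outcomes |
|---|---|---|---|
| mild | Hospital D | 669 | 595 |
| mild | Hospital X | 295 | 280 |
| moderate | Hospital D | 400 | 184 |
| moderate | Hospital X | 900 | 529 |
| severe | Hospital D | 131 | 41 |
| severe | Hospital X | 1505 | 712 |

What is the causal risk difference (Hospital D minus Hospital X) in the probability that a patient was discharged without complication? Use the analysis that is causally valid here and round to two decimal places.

Case severity is set before the hospital has any effect — it is not caused by the hospital — and it independently drives the outcome. That makes it a confounder, so the causal comparison is within case severity levels.
Adjusting over the population distribution of case severity: 0.247·(0.889−0.949) + 0.333·(0.460−0.588) + 0.419·(0.313−0.473) = -0.125.

-0.12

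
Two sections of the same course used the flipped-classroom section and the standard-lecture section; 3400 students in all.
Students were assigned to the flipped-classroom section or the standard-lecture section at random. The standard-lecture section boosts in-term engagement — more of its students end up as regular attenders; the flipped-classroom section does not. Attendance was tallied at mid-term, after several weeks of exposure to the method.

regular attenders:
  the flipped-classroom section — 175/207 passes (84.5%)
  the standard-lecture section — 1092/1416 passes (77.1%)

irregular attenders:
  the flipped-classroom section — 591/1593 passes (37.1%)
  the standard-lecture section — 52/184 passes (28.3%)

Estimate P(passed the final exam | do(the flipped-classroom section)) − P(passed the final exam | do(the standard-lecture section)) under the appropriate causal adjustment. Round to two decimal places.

Stratifying would compare teaching methods among students the teaching methods themselves sorted into mid-term attendance groups — a form of selection on an intermediate. The unconditioned pooled rates give the total causal effect.
The causal difference is the pooled difference: 0.426 − 0.715 = -0.289.

-0.29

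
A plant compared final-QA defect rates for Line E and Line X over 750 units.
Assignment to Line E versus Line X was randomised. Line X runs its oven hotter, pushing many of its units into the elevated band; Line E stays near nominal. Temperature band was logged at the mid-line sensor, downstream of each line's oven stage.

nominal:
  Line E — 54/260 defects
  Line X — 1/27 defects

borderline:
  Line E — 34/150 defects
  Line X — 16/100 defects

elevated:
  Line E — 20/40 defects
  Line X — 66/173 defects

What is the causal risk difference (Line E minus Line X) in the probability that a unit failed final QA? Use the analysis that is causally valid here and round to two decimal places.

Line X is lower inside every in-process temperature band stratum but Line E is lower in aggregate. Whether to stratify depends on how in-process temperature band relates to the line.
In-process temperature band lies on the pathway line → in-process temperature band → outcome, so adjusting for it blocks the indirect effect. For the total causal effect of line, use the unadjusted pooled rates.
The causal difference is the pooled difference: 0.240 − 0.277 = -0.037.

-0.04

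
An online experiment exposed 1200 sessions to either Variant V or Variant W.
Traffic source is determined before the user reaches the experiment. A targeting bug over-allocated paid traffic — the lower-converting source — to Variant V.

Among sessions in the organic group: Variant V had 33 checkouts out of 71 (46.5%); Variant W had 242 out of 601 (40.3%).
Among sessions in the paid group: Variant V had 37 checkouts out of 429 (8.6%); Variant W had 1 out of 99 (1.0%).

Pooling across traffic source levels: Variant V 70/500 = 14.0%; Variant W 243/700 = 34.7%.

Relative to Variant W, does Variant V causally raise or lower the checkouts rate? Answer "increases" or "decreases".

increases

Within every traffic source level Variant V has the higher rate, yet pooled Variant W does — Simpson's reversal.
Nothing the variant does changes traffic source; the imbalance is an allocation artefact. With traffic source also predicting the outcome, the pooled figure is confounded, and the within-stratum comparison is the causal one.
Within each level — organic: 46.5% vs 40.3%; paid: 8.6% vs 1.0% — Variant V is higher every time.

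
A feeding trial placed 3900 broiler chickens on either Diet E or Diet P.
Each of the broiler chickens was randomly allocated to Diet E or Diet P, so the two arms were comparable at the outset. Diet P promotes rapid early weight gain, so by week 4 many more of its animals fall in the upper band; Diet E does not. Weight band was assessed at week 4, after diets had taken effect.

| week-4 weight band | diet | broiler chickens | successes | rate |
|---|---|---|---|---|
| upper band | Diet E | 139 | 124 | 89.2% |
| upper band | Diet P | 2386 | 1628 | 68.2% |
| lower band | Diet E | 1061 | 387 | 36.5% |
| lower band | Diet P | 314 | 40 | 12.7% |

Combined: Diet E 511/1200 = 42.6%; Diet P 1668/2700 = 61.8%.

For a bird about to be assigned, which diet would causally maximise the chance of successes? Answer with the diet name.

Diet P

The stratified and pooled comparisons disagree (Diet E wins within each week-4 weight band; Diet P wins overall), so the answer turns on the causal role of week-4 weight band.
Because the diet influences week-4 weight band, week-4 weight band is a post-treatment mediator, not a confounder. Stratifying on it would bias the estimate; the causal effect is the crude pooled difference.
Pooled: Diet E 42.6% vs Diet P 61.8%; Diet P is higher overall.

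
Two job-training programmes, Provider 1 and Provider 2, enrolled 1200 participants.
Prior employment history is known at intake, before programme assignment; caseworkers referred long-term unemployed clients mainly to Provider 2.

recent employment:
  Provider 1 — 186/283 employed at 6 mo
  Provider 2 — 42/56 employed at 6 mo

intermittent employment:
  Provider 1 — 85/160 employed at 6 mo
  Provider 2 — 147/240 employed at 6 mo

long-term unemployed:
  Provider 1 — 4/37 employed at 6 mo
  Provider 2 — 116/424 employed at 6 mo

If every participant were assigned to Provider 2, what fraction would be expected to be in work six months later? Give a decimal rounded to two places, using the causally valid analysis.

Within every prior employment history level Provider 2 has the higher rate, yet pooled Provider 1 does — Simpson's reversal.
Since prior employment history is a pre-existing factor (not a product of the programme) and it affects the outcome on its own, it is a confounder. The stratified rates, not the pooled rate, identify the causal effect.
Standardising Provider 2 to the population prior employment history mix: 0.282·42/56 + 0.333·147/240 + 0.384·116/424 = 0.521.

0.52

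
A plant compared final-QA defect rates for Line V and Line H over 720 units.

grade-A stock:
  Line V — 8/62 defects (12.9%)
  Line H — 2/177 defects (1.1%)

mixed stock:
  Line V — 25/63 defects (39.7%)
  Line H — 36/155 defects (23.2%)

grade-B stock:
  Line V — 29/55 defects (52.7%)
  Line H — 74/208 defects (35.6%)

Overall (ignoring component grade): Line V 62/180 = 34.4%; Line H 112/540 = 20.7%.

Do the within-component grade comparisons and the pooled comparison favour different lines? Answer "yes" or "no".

Within each component grade level (grade-A stock 12.9% vs 1.1%; mixed stock 39.7% vs 23.2%; grade-B stock 52.7% vs 35.6%), Line H has the lower rate every time. Pooled: 34.4% vs 20.7% — Line H has the lower rate overall. They agree.

no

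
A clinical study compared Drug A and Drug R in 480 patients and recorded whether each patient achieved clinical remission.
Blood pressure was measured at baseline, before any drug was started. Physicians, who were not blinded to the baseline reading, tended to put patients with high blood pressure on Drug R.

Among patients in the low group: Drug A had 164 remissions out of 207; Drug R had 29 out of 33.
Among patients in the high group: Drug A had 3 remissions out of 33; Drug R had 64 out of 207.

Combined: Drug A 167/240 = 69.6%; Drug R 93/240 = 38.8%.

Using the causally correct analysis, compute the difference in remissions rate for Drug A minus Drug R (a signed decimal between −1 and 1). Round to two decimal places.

The blood pressure-specific comparison favours Drug R throughout, but the pooled figures favour Drug A. The question is whether to condition on blood pressure.
The imbalance in blood pressure arose from how patients were allocated, not from anything the drug did; and blood pressure independently affects the outcome. The pooled gap is confounded — condition on blood pressure.
Adjusting over the population distribution of blood pressure: 0.500·(0.792−0.879) + 0.500·(0.091−0.309) = -0.152.

-0.15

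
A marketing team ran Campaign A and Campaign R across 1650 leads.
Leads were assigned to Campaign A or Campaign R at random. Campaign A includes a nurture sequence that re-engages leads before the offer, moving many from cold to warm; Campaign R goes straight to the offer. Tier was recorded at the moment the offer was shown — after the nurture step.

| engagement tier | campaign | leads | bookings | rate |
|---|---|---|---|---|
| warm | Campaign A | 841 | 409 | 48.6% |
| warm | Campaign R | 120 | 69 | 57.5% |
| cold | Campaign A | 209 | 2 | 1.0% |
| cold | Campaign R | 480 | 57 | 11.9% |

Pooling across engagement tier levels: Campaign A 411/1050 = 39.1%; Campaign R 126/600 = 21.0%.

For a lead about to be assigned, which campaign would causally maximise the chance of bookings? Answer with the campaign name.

Campaign R is higher inside every engagement tier stratum but Campaign A is higher in aggregate. Whether to stratify depends on how engagement tier relates to the campaign.
Engagement tier is recorded after the campaign and is itself shifted by it — it sits on the causal path from campaign to outcome. Conditioning on a mediator would strip out part of the effect we want; the pooled comparison gives the total causal effect.
Pooled: Campaign A 39.1% vs Campaign R 21.0%; Campaign A is higher overall.

Campaign A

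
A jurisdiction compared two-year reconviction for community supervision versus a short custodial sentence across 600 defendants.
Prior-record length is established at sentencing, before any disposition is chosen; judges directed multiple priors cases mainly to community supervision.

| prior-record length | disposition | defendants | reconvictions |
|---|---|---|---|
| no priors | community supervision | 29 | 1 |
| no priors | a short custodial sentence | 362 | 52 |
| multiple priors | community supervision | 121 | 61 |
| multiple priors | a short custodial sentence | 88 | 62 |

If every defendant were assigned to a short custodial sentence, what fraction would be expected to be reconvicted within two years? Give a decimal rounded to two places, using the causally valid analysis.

Here prior-record length is a common cause — it drives both which disposition a case falls under and the outcome. The crude comparison mixes populations; the stratum-specific rates are the causally relevant ones.
Standardising a short custodial sentence to the population prior-record length mix: 0.652·52/362 + 0.348·62/88 = 0.339.

0.34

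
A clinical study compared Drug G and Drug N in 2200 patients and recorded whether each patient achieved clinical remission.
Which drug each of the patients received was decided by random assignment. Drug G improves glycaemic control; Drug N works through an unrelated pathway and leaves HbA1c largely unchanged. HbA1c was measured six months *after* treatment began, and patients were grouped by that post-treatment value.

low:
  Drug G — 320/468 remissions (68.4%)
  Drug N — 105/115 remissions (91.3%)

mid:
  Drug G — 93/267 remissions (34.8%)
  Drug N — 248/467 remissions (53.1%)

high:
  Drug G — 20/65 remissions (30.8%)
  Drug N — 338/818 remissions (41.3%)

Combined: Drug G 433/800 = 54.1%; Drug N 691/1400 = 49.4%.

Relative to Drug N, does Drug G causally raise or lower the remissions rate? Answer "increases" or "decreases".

increases

Within every HbA1c level Drug N has the higher rate, yet pooled Drug G does — Simpson's reversal.
HbA1c is downstream of the drug. One should not condition on a consequence of treatment, so the overall rates are the right comparison.
Pooled: Drug G 54.1% vs Drug N 49.4%; Drug G is higher overall.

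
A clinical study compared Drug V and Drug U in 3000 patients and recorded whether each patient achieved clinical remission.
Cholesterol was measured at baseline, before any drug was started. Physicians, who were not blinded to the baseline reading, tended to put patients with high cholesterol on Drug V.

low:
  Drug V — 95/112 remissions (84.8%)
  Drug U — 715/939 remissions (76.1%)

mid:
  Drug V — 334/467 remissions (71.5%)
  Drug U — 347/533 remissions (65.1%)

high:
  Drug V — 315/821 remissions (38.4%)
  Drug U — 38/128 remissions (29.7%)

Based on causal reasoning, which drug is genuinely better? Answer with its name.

Drug V

Cholesterol satisfies the back-door criterion: it is not a descendant of the drug, and it blocks the spurious path from drug to outcome. Adjusting for it (i.e., using the within-cholesterol rates) gives the causal effect.
Within each level — low: 84.8% vs 76.1%; mid: 71.5% vs 65.1%; high: 38.4% vs 29.7% — Drug V is higher every time.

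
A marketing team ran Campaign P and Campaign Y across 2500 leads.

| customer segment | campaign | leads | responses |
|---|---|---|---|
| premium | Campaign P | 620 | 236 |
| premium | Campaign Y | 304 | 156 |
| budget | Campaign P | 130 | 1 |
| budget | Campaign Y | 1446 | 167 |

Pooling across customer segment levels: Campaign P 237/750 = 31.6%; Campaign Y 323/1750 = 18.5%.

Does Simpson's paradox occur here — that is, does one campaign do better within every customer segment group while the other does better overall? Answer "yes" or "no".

yes

Within each customer segment level (premium 38.1% vs 51.3%; budget 0.8% vs 11.5%), Campaign Y has the higher rate every time. Pooled: 31.6% vs 18.5% — Campaign P has the higher rate overall. The two comparisons disagree.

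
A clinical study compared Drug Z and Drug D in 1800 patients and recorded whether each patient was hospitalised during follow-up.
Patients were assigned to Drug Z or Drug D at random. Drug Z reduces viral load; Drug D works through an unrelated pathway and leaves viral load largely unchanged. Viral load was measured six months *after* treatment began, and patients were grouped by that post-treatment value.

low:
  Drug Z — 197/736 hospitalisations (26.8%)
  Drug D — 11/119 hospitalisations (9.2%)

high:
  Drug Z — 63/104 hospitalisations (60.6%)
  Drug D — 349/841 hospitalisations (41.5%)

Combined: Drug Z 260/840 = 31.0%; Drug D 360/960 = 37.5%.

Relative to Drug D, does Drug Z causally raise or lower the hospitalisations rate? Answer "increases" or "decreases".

decreases

Because the drug influences viral load, viral load is a post-treatment mediator, not a confounder. Stratifying on it would bias the estimate; the causal effect is the crude pooled difference.
Pooled: Drug Z 31.0% vs Drug D 37.5%; Drug Z is lower overall.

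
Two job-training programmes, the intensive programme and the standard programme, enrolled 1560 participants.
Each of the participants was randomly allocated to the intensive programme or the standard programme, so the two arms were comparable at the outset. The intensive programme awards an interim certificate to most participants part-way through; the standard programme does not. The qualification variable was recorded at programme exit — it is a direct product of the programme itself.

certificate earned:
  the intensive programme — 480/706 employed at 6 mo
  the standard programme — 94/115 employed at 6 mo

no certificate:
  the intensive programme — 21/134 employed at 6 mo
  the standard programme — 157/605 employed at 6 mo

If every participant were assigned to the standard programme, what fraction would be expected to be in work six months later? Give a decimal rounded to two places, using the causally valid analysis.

The distribution of qualification attained during the programme is itself part of what the programme does — it is an intermediate outcome. Holding it fixed would remove that part of the effect; the total effect is the pooled difference.
So P(outcome | do(the standard programme)) is just the pooled rate for the standard programme: 251/720 = 0.349.

0.35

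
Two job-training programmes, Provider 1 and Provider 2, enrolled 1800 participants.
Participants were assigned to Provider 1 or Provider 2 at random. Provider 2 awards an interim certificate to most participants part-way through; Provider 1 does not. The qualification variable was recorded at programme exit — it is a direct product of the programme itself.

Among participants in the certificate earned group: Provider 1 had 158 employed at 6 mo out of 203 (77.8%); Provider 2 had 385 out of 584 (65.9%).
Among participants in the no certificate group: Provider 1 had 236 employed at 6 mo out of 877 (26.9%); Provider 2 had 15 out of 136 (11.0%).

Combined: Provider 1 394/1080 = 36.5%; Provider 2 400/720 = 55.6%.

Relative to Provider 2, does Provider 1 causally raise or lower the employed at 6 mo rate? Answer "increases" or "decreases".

decreases

Qualification attained during the programme is recorded after the programme and is itself shifted by it — it sits on the causal path from programme to outcome. Conditioning on a mediator would strip out part of the effect we want; the pooled comparison gives the total causal effect.
Pooled: Provider 1 36.5% vs Provider 2 55.6%; Provider 2 is higher overall.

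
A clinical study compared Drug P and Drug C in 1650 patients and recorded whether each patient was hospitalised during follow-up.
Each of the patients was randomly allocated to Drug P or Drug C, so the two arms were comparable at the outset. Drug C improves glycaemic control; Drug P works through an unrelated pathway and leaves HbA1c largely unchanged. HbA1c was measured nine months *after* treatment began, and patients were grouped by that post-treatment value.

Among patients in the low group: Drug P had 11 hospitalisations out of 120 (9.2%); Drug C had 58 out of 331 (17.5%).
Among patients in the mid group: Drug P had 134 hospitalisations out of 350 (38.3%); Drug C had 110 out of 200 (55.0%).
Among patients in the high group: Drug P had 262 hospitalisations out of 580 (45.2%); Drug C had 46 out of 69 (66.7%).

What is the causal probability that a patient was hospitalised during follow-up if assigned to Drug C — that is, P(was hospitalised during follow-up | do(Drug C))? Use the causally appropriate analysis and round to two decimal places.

0.36

Because the drug influences HbA1c, HbA1c is a post-treatment mediator, not a confounder. Stratifying on it would bias the estimate; the causal effect is the crude pooled difference.
So P(outcome | do(Drug C)) is just the pooled rate for Drug C: 214/600 = 0.357.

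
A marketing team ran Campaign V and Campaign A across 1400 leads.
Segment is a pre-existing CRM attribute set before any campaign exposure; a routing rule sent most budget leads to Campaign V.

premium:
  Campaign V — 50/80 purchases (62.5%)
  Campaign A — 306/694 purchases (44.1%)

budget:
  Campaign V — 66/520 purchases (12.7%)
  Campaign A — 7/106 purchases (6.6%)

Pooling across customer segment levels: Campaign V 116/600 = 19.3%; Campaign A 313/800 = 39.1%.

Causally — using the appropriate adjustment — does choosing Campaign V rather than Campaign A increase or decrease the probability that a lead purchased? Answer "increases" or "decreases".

increases

The imbalance in customer segment arose from how leads were allocated, not from anything the campaign did; and customer segment independently affects the outcome. The pooled gap is confounded — condition on customer segment.
Within each level — premium: 62.5% vs 44.1%; budget: 12.7% vs 6.6% — Campaign V is higher every time.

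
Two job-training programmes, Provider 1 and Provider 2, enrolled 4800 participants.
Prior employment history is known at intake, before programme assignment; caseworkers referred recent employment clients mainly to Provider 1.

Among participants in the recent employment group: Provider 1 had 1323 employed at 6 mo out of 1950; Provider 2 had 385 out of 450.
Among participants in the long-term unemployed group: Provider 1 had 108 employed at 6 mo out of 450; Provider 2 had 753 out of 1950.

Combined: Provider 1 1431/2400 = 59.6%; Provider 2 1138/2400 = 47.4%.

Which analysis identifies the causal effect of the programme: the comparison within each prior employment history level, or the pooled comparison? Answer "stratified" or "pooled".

stratified

The prior employment history-specific comparison favours Provider 2 throughout, but the pooled figures favour Provider 1. The question is whether to condition on prior employment history.
Prior employment history is set before the programme has any effect — it is not caused by the programme — and it independently drives the outcome. That makes it a confounder, so the causal comparison is within prior employment history levels.
Within each level — recent employment: 67.8% vs 85.6%; long-term unemployed: 24.0% vs 38.6% — Provider 2 is higher every time.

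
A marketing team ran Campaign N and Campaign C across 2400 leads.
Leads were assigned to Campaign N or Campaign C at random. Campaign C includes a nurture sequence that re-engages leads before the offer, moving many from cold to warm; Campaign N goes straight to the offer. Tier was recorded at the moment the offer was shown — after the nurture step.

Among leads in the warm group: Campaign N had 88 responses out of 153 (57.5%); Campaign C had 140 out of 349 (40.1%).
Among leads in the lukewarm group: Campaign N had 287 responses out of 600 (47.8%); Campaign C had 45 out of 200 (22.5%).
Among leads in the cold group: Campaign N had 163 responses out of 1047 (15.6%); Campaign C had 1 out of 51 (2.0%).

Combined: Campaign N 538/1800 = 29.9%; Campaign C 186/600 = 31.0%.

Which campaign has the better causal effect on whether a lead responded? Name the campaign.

Campaign C

The engagement tier-specific comparison favours Campaign N throughout, but the pooled figures favour Campaign C. The question is whether to condition on engagement tier.
The distribution of engagement tier is itself part of what the campaign does — it is an intermediate outcome. Holding it fixed would remove that part of the effect; the total effect is the pooled difference.
Pooled: Campaign N 29.9% vs Campaign C 31.0%; Campaign C is higher overall.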